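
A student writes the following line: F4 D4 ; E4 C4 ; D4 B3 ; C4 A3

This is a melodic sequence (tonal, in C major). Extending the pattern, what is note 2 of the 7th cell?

E3

With 2-note cells, note 2 of each statement runs D4, C4, B3, A3.
Carrying that down a 2nd forward: G3 → F3 → E3.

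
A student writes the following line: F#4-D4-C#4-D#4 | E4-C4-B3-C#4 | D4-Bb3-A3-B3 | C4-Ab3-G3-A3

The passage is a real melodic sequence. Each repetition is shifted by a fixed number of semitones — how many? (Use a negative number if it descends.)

-2

With a 4-note motive the entries are F#4, E4, D4, C4, each down a 2nd from the previous.
F#4 to E4 spans -2 semitones.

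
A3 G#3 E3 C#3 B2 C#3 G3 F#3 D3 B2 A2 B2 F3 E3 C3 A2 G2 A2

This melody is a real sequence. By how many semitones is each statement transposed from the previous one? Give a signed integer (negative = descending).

-2

Unit = 6 notes; the statements start on A3, G3, F3, moving down a 2nd each time.
A3→G3 is 55 − 57 = -2 semitones.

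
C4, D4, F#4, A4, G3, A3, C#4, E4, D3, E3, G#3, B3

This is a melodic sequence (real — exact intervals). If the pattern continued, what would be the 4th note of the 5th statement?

C#3

The unit is 4 notes. Position-4 pitches of the 3 shown cells: A4, E4, B3.
Each moves down a 4th. Continuing: F#3 → C#3.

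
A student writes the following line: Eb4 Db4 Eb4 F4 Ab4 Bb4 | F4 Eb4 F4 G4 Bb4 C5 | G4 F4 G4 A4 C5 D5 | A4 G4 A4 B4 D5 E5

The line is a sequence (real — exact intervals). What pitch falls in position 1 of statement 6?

With 6-note cells, note 1 of each statement runs Eb4, F4, G4, A4.
Each moves up a 2nd. Continuing: B4 → C#5.

C#5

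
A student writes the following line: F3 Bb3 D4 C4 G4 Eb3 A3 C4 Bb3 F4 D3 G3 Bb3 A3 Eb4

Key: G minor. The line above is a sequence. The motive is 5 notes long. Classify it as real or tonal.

tonal

Every note is diatonic to G minor.
Cell 1 has +5 semitones from note 1 to 2, but cell 2 has +6 — the interval quality changes while the contour stays the same, which is the hallmark of a tonal sequence.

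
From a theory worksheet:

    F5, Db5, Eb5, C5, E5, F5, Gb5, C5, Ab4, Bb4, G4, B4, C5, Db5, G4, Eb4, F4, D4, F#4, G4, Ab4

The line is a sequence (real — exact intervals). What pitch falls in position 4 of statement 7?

With 7-note cells, note 4 of each statement runs C5, G4, D4.
Carrying that down a 4th forward: A3 → E3 → B2 → F#2.

F#2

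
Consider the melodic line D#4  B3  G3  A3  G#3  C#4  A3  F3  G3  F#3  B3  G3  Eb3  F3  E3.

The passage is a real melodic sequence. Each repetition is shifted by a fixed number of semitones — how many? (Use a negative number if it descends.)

The 5-note cells begin on D#4, C#4, B3 — each down a 2nd from the last.
Counting half-steps from D#4 to C#4: -2.

-2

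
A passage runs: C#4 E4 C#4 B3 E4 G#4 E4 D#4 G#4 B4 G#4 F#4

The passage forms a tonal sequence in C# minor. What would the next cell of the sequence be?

Unit = 4 notes; the statements start on C#4, E4, G#4, moving up a 3rd each time.
From B4 the diatonic shape gives B4 D#5 B4 A4.

B4 D#5 B4 A4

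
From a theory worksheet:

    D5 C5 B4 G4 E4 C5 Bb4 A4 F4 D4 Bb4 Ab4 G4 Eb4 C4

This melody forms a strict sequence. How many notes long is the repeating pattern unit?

There are 15 notes; a 5-note unit gives 3 cells:
D5 C5 B4 G4 E4 | C5 Bb4 A4 F4 D4 | Bb4 Ab4 G4 Eb4 C4
Every group is a transposition down a 2nd of the one before; no shorter unit works.

5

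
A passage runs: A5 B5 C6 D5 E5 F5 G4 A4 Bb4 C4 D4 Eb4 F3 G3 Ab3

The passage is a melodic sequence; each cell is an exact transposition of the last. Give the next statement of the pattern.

Taking 3-note groups, the heads are A5, D5, G4, C4, F3: the pattern moves down a 5th.
From Bb2 the exact shape gives Bb2 C3 Db3.

Bb2 C3 Db3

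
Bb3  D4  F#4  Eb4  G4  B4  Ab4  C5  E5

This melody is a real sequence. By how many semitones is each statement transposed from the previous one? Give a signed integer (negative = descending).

With a 3-note motive the entries are Bb3, Eb4, Ab4, each up a 4th from the previous.
Bb3 to Eb4 spans +5 semitones.

5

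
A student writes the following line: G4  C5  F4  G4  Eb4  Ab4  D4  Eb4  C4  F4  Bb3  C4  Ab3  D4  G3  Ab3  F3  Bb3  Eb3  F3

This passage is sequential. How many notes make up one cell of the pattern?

4

Try groups of 4 (5 cells in 20 notes):
G4 C5 F4 G4 | Eb4 Ab4 D4 Eb4 | C4 F4 Bb3 C4 | Ab3 D4 G3 Ab3 | F3 Bb3 Eb3 F3
That's a consistent down a 3rd shift per cell, and no other grouping gives one.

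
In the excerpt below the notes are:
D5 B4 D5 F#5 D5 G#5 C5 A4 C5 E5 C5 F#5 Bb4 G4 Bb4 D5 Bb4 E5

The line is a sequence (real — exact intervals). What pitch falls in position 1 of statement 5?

With 6-note cells, note 1 of each statement runs D5, C5, Bb4.
Each moves down a 2nd. Continuing: Ab4 → Gb4.

Gb4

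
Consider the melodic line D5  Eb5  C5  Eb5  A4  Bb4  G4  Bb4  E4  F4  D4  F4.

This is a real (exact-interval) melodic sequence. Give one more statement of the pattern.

B3 C4 A3 C4

The 4-note cells begin on D5, A4, E4 — each down a 4th from the last.
From B3 the exact shape gives B3 C4 A3 C4.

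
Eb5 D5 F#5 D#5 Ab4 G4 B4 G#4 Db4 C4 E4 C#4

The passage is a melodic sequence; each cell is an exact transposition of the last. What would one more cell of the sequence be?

With a 4-note motive the entries are Eb5, Ab4, Db4, each down a 5th from the previous.
From Gb3 the exact shape gives Gb3 F3 A3 F#3.

Gb3 F3 A3 F#3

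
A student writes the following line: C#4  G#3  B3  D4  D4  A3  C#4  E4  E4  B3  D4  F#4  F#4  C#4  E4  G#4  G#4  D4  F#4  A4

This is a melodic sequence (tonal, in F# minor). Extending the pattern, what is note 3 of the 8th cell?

B4

The unit is 4 notes. Position-3 pitches of the 5 shown cells: B3, C#4, D4, E4, F#4.
Carrying that up a 2nd forward: G#4 → A4 → B4.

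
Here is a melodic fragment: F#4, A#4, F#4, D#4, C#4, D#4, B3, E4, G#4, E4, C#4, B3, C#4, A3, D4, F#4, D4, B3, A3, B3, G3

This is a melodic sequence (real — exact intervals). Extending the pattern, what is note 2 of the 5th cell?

D4

With 7-note cells, note 2 of each statement runs A#4, G#4, F#4.
Carrying that down a 2nd forward: E4 → D4.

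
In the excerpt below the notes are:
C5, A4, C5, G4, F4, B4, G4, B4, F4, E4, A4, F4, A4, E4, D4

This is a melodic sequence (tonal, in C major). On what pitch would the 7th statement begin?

D4

Unit = 5 notes; the statements start on C5, B4, A4, moving down a 2nd each time.
Continuing: G4 → F4 → E4 → D4. Statement 7 starts on D4.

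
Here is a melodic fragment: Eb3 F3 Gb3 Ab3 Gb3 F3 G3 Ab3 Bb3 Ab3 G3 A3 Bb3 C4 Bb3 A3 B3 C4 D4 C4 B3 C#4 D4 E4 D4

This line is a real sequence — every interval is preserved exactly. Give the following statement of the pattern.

C#4 D#4 E4 F#4 E4

Taking 5-note groups, the heads are Eb3, F3, G3, A3, B3: the pattern moves up a 2nd.
Statement 6 starts on C#4 and keeps the same exact contour: C#4 D#4 E4 F#4 E4.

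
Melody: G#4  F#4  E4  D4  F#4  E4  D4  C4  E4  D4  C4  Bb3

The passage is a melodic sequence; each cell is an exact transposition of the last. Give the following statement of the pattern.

The 4-note cells begin on G#4, F#4, E4 — each down a 2nd from the last.
So cell 4 is D4 C4 Bb3 Ab3.

D4 C4 Bb3 Ab3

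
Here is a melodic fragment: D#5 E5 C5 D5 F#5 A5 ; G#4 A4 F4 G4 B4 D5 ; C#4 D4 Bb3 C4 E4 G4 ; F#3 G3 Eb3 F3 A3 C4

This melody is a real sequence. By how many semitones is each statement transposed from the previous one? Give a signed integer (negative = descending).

Unit = 6 notes; the statements start on D#5, G#4, C#4, F#3, moving down a 5th each time.
D#5→G#4 is 68 − 75 = -7 semitones.

-7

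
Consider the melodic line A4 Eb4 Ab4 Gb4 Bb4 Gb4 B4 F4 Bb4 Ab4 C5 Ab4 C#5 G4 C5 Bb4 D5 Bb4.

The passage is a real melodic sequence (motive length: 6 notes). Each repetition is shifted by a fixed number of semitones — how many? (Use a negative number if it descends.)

2

With a 6-note motive the entries are A4, B4, C#5, each up a 2nd from the previous.
A4 to B4 spans +2 semitones.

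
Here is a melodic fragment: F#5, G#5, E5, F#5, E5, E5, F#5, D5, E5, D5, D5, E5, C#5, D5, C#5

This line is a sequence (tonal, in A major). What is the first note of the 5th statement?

B4

Unit = 5 notes; the statements start on F#5, E5, D5, moving down a 2nd each time.
Extending the heads down a 2nd: C#5 → B4.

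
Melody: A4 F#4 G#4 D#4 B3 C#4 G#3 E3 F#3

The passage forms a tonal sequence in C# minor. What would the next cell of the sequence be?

With a 3-note motive the entries are A4, D#4, G#3, each down a 5th from the previous.
So cell 4 is C#3 A2 B2.

C#3 A2 B2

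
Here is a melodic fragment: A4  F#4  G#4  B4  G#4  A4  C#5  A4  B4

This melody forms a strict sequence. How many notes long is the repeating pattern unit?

3

Try groups of 3 (3 cells in 9 notes):
A4 F#4 G#4 | B4 G#4 A4 | C#5 A4 B4
That's a consistent up a 2nd shift per cell, and no other grouping gives one.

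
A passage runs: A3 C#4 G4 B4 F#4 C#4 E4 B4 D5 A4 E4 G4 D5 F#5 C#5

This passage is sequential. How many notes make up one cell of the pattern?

5

Try groups of 5 (3 cells in 15 notes):
A3 C#4 G4 B4 F#4 | C#4 E4 B4 D5 A4 | E4 G4 D5 F#5 C#5
Each cell is the previous one up a 3rd — so the unit is 5 notes.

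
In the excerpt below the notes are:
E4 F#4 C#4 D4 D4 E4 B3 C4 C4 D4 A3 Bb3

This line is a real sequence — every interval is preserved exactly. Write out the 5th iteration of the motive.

Ab3 Bb3 F3 Gb3

Unit = 4 notes; the statements start on E4, D4, C4, moving down a 2nd each time.
Extending down a 2nd: Bb3 → Ab3.
Statement 5 starts on Ab3 and keeps the same exact contour: Ab3 Bb3 F3 Gb3.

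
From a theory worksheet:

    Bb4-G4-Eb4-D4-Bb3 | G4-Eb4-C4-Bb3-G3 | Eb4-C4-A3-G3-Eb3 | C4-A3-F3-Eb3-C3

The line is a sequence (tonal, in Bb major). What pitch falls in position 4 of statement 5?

C3

The unit is 5 notes. Position-4 pitches of the 4 shown cells: D4, Bb3, G3, Eb3.
From Eb3, down a 3rd gives C3.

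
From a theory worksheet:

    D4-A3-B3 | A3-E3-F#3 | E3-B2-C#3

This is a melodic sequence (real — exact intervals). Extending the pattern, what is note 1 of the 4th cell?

B2

With 3-note cells, note 1 of each statement runs D4, A3, E3.
From E3, down a 4th gives B2.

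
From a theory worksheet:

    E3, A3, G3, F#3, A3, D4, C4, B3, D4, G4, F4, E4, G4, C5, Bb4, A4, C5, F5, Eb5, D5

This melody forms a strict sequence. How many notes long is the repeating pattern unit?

4

Try groups of 4 (5 cells in 20 notes):
E3 A3 G3 F#3 | A3 D4 C4 B3 | D4 G4 F4 E4 | G4 C5 Bb4 A4 | C5 F5 Eb5 D5
Every group is a transposition up a 4th of the one before; no shorter unit works.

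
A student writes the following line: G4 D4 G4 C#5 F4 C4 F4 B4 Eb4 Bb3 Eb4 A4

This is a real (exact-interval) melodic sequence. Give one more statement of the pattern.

Unit = 4 notes; the statements start on G4, F4, Eb4, moving down a 2nd each time.
So cell 4 is Db4 Ab3 Db4 G4.

Db4 Ab3 Db4 G4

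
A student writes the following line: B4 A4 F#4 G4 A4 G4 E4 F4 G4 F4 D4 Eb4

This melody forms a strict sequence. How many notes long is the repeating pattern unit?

4

There are 12 notes; a 4-note unit gives 3 cells:
B4 A4 F#4 G4 | A4 G4 E4 F4 | G4 F4 D4 Eb4
Every group is a transposition down a 2nd of the one before; no shorter unit works.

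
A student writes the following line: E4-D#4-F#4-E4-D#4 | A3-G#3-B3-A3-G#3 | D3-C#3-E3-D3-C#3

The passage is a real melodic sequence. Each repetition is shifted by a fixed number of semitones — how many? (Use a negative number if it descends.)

The 5-note cells begin on E4, A3, D3 — each down a 5th from the last.
E4→A3 is 57 − 64 = -7 semitones.

-7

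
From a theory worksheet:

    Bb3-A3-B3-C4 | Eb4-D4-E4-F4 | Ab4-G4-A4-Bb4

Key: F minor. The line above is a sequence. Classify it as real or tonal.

real

Each cell has the same semitone pattern (-1, 2, 1) — intervals are preserved exactly.
And A3 lies outside F minor, so the sequence is real rather than tonal.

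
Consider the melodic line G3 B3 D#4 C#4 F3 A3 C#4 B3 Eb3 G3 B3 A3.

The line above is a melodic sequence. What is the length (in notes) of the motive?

Try groups of 4 (3 cells in 12 notes):
G3 B3 D#4 C#4 | F3 A3 C#4 B3 | Eb3 G3 B3 A3
Each cell is the previous one down a 2nd — so the unit is 4 notes.

4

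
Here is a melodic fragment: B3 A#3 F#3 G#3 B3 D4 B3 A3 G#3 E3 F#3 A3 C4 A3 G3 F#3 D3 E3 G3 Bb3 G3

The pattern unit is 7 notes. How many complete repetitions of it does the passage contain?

3

21 notes in groups of 7 gives 21/7 = 3 statements.
Starts: B3, A3, G3 — each down a 2nd.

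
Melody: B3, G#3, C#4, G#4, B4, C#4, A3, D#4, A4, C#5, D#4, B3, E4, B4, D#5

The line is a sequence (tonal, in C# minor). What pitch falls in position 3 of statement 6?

A4

With 5-note cells, note 3 of each statement runs C#4, D#4, E4.
Each moves up a 2nd. Continuing: F#4 → G#4 → A4.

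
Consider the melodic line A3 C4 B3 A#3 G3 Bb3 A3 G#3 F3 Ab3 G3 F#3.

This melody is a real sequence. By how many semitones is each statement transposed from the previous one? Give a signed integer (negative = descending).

-2

With a 4-note motive the entries are A3, G3, F3, each down a 2nd from the previous.
A3 to G3 spans -2 semitones.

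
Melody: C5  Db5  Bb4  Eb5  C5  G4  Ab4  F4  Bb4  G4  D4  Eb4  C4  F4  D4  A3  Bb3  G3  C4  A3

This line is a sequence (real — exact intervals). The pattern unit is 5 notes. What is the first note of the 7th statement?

Unit = 5 notes; the statements start on C5, G4, D4, A3, moving down a 4th each time.
Continuing: E3 → B2 → F#2. Statement 7 starts on F#2.

F#2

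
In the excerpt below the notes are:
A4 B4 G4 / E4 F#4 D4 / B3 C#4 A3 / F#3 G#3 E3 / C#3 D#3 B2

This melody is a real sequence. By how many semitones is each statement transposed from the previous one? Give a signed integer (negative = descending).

-5

With a 3-note motive the entries are A4, E4, B3, F#3, C#3, each down a 4th from the previous.
Counting half-steps from A4 to E4: -5.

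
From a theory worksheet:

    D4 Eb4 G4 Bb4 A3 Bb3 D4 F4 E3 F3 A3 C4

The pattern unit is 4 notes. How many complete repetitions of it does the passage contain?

3

12 notes in groups of 4 gives 12/4 = 3 statements.
Starts: D4, A3, E3 — each down a 4th.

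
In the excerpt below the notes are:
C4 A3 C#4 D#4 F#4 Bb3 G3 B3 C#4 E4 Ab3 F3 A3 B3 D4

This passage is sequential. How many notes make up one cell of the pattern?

15 notes total. Splitting into 3 groups of 5:
C4 A3 C#4 D#4 F#4 | Bb3 G3 B3 C#4 E4 | Ab3 F3 A3 B3 D4
That's a consistent down a 2nd shift per cell, and no other grouping gives one.

5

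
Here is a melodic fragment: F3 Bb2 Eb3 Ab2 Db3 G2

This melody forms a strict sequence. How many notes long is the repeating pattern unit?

2

There are 6 notes; a 2-note unit gives 3 cells:
F3 Bb2 | Eb3 Ab2 | Db3 G2
That's a consistent down a 2nd shift per cell, and no other grouping gives one.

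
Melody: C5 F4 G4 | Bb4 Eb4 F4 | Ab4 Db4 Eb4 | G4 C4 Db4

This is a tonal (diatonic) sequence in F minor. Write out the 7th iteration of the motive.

With a 3-note motive the entries are C5, Bb4, Ab4, G4, each down a 2nd from the previous.
Carrying on: F4 → Eb4 → Db4.
Statement 7 starts on Db4 and keeps the same diatonic contour: Db4 G3 Ab3.

Db4 G3 Ab3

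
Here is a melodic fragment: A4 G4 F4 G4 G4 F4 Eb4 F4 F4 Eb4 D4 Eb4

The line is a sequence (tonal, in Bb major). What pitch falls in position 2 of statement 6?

The unit is 4 notes. Position-2 pitches of the 3 shown cells: G4, F4, Eb4.
Each moves down a 2nd. Continuing: D4 → C4 → Bb3.

Bb3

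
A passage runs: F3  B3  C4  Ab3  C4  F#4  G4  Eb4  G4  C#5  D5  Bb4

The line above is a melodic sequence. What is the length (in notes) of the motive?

4

12 notes total. Splitting into 3 groups of 4:
F3 B3 C4 Ab3 | C4 F#4 G4 Eb4 | G4 C#5 D5 Bb4
Every group is a transposition up a 5th of the one before; no shorter unit works.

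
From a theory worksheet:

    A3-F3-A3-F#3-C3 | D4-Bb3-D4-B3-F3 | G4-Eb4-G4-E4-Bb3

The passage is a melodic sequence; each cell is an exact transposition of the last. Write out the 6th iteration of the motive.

Bb5 Gb5 Bb5 G5 Db5

The 5-note cells begin on A3, D4, G4 — each up a 4th from the last.
Continuing the starts: C5 → F5 → Bb5.
Statement 6 starts on Bb5 and keeps the same exact contour: Bb5 Gb5 Bb5 G5 Db5.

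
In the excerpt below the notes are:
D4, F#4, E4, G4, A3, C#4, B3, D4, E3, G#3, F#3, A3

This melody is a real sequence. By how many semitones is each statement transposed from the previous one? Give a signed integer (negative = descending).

-5

With a 4-note motive the entries are D4, A3, E3, each down a 4th from the previous.
D4 to A3 spans -5 semitones.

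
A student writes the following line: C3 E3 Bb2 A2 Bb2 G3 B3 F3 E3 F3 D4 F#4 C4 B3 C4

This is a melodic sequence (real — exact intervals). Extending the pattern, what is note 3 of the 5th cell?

D5

The unit is 5 notes. Position-3 pitches of the 3 shown cells: Bb2, F3, C4.
Carrying that up a 5th forward: G4 → D5.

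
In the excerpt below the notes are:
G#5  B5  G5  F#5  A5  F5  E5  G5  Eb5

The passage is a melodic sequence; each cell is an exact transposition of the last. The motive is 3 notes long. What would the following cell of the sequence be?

Taking 3-note groups, the heads are G#5, F#5, E5: the pattern moves down a 2nd.
Statement 4 starts on D5 and keeps the same exact contour: D5 F5 Db5.

D5 F5 Db5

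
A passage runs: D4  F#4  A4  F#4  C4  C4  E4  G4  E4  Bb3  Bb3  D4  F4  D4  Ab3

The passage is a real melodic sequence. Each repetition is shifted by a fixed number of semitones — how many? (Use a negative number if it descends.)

Unit = 5 notes; the statements start on D4, C4, Bb3, moving down a 2nd each time.
D4 to C4 spans -2 semitones.

-2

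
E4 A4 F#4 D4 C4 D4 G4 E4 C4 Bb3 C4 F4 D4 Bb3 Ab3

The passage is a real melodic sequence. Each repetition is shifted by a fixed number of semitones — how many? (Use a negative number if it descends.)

With a 5-note motive the entries are E4, D4, C4, each down a 2nd from the previous.
E4 to D4 spans -2 semitones.

-2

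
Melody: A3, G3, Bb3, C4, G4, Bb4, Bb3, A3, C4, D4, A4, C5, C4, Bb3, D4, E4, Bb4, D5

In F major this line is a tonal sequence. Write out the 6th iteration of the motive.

F4 E4 G4 A4 E5 G5

Unit = 6 notes; the statements start on A3, Bb3, C4, moving up a 2nd each time.
Extending up a 2nd: D4 → E4 → F4.
So cell 6 is F4 E4 G4 A4 E5 G5.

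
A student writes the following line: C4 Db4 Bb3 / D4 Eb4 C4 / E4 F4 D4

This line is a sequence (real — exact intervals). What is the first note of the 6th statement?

A#4

Taking 3-note groups, the heads are C4, D4, E4: the pattern moves up a 2nd.
Continuing: F#4 → G#4 → A#4. Statement 6 starts on A#4.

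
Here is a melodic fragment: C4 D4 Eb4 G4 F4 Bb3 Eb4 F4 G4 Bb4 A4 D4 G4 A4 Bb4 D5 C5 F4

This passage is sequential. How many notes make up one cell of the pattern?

6

Try groups of 6 (3 cells in 18 notes):
C4 D4 Eb4 G4 F4 Bb3 | Eb4 F4 G4 Bb4 A4 D4 | G4 A4 Bb4 D5 C5 F4
Every group is a transposition up a 3rd of the one before; no shorter unit works.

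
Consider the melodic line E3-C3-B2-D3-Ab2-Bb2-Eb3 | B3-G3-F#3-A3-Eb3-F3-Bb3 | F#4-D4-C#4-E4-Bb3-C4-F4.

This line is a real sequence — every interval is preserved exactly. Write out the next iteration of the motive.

C#5 A4 G#4 B4 F4 G4 C5

Unit = 7 notes; the statements start on E3, B3, F#4, moving up a 5th each time.
Statement 4 starts on C#5 and keeps the same exact contour: C#5 A4 G#4 B4 F4 G4 C5.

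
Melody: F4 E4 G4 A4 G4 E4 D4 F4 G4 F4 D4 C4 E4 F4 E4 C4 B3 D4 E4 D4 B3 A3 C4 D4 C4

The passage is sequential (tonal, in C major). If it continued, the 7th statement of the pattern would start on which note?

G3

With a 5-note motive the entries are F4, E4, D4, C4, B3, each down a 2nd from the previous.
Extending the heads down a 2nd: A3 → G3.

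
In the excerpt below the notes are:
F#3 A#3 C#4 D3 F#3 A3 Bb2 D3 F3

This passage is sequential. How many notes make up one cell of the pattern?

3

Try groups of 3 (3 cells in 9 notes):
F#3 A#3 C#4 | D3 F#3 A3 | Bb2 D3 F3
Each cell is the previous one down a 3rd — so the unit is 3 notes.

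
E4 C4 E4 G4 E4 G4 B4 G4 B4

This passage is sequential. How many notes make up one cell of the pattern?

9 notes total. Splitting into 3 groups of 3:
E4 C4 E4 | G4 E4 G4 | B4 G4 B4
That's a consistent up a 3rd shift per cell, and no other grouping gives one.

3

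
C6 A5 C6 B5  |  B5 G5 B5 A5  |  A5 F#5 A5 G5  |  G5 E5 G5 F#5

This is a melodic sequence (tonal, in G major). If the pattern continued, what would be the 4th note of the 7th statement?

C5

With 4-note cells, note 4 of each statement runs B5, A5, G5, F#5.
Carrying that down a 2nd forward: E5 → D5 → C5.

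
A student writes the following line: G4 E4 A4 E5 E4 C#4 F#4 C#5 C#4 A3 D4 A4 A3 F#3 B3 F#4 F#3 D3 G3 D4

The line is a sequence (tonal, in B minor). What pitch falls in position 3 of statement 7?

C#3

The unit is 4 notes. Position-3 pitches of the 5 shown cells: A4, F#4, D4, B3, G3.
Extending down a 3rd: E3 → C#3.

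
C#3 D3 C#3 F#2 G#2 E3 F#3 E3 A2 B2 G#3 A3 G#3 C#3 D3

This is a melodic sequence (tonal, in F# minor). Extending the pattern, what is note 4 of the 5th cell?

With 5-note cells, note 4 of each statement runs F#2, A2, C#3.
Each moves up a 3rd. Continuing: E3 → G#3.

G#3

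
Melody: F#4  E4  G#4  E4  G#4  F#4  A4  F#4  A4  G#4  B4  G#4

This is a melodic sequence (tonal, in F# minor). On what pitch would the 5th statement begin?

C#5

With a 4-note motive the entries are F#4, G#4, A4, each up a 2nd from the previous.
Continuing: B4 → C#5. Statement 5 starts on C#5.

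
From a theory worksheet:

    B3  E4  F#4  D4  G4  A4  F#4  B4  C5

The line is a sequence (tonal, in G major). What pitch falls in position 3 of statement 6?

B5

The unit is 3 notes. Position-3 pitches of the 3 shown cells: F#4, A4, C5.
Extending up a 3rd: E5 → G5 → B5.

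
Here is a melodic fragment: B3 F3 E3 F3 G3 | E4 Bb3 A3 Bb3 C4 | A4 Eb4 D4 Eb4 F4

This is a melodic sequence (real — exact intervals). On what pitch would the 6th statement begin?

C6

Taking 5-note groups, the heads are B3, E4, A4: the pattern moves up a 4th.
Extending the heads up a 4th: D5 → G5 → C6.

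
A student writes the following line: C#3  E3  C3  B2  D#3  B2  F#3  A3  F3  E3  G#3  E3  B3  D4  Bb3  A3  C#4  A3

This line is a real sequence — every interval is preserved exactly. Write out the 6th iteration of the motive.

D5 F5 Db5 C5 E5 C5

With a 6-note motive the entries are C#3, F#3, B3, each up a 4th from the previous.
Extending up a 4th: E4 → A4 → D5.
So cell 6 is D5 F5 Db5 C5 E5 C5.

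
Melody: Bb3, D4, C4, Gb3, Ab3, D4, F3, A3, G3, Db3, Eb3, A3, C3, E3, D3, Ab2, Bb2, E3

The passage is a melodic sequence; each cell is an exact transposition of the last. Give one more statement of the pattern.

G2 B2 A2 Eb2 F2 B2

Unit = 6 notes; the statements start on Bb3, F3, C3, moving down a 4th each time.
From G2 the exact shape gives G2 B2 A2 Eb2 F2 B2.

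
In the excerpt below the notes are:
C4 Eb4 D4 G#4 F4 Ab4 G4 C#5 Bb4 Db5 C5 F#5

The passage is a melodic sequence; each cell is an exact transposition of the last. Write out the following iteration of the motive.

Eb5 Gb5 F5 B5

Taking 4-note groups, the heads are C4, F4, Bb4: the pattern moves up a 4th.
From Eb5 the exact shape gives Eb5 Gb5 F5 B5.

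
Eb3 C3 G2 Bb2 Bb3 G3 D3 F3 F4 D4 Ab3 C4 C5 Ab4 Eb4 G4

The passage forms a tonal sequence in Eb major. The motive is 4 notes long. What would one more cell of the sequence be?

G5 Eb5 Bb4 D5

The 4-note cells begin on Eb3, Bb3, F4, C5 — each up a 5th from the last.
So cell 5 is G5 Eb5 Bb4 D5.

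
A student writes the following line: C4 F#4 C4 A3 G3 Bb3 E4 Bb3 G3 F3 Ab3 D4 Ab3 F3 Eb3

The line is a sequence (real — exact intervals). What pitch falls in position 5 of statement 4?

The unit is 5 notes. Position-5 pitches of the 3 shown cells: G3, F3, Eb3.
Each moves down a 2nd; the next is Db3.

Db3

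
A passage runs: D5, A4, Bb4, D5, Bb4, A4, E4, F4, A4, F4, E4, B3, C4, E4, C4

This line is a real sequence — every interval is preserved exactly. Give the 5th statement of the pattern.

Taking 5-note groups, the heads are D5, A4, E4: the pattern moves down a 4th.
Carrying on: B3 → F#3.
Statement 5 starts on F#3 and keeps the same exact contour: F#3 C#3 D3 F#3 D3.

F#3 C#3 D3 F#3 D3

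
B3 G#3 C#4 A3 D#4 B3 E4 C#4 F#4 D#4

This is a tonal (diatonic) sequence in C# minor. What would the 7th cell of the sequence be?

A4 F#4

Taking 2-note groups, the heads are B3, C#4, D#4, E4, F#4: the pattern moves up a 2nd.
Extending up a 2nd: G#4 → A4.
Statement 7 starts on A4 and keeps the same diatonic contour: A4 F#4.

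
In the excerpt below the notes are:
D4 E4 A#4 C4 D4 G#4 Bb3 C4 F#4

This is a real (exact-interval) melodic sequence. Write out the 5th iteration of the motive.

The 3-note cells begin on D4, C4, Bb3 — each down a 2nd from the last.
Extending down a 2nd: Ab3 → Gb3.
Statement 5 starts on Gb3 and keeps the same exact contour: Gb3 Ab3 D4.

Gb3 Ab3 D4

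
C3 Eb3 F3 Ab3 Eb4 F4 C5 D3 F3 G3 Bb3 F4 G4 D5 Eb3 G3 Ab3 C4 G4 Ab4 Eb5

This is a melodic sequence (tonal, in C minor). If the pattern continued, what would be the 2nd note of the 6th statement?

C4

Grouping in 7s, the 2nd note of each cell is Eb3, F3, G3.
Carrying that up a 2nd forward: Ab3 → Bb3 → C4.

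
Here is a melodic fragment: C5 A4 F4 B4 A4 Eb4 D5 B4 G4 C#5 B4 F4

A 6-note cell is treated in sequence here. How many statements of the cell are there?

12 notes in groups of 6 gives 12/6 = 2 statements.
Starts: C5, D5 — each up a 2nd.

2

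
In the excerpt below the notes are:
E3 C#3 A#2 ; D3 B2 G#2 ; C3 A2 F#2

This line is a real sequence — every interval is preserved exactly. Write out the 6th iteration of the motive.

Gb2 Eb2 C2

The 3-note cells begin on E3, D3, C3 — each down a 2nd from the last.
Extending down a 2nd: Bb2 → Ab2 → Gb2.
Statement 6 starts on Gb2 and keeps the same exact contour: Gb2 Eb2 C2.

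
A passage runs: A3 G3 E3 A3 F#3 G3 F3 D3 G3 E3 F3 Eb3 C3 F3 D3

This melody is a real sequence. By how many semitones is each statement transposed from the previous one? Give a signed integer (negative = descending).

-2

With a 5-note motive the entries are A3, G3, F3, each down a 2nd from the previous.
A3→G3 is 55 − 57 = -2 semitones.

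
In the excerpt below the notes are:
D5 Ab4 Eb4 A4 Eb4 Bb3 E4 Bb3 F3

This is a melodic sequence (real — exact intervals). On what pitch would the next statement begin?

B3

The 3-note cells begin on D5, A4, E4 — each down a 4th from the last.
One more step down a 4th gives B3.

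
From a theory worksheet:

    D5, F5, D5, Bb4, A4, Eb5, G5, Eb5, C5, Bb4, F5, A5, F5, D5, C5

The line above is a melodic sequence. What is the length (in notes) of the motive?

5

Try groups of 5 (3 cells in 15 notes):
D5 F5 D5 Bb4 A4 | Eb5 G5 Eb5 C5 Bb4 | F5 A5 F5 D5 C5
Every group is a transposition up a 2nd of the one before; no shorter unit works.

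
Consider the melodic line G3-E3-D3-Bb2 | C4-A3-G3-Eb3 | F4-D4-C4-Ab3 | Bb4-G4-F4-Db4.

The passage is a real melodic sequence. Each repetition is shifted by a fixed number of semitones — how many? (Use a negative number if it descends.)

With a 4-note motive the entries are G3, C4, F4, Bb4, each up a 4th from the previous.
G3→C4 is 60 − 55 = 5 semitones.

5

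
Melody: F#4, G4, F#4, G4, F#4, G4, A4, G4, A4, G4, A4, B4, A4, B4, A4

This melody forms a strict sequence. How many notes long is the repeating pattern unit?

5

Try groups of 5 (3 cells in 15 notes):
F#4 G4 F#4 G4 F#4 | G4 A4 G4 A4 G4 | A4 B4 A4 B4 A4
Each cell is the previous one up a 2nd — so the unit is 5 notes.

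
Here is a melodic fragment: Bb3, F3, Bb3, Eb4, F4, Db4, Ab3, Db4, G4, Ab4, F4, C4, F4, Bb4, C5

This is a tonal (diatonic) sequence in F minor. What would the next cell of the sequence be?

Ab4 Eb4 Ab4 Db5 Eb5

With a 5-note motive the entries are Bb3, Db4, F4, each up a 3rd from the previous.
Statement 4 starts on Ab4 and keeps the same diatonic contour: Ab4 Eb4 Ab4 Db5 Eb5.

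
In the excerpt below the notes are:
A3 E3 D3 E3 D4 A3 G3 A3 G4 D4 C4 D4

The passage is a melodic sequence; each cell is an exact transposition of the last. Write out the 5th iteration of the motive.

Unit = 4 notes; the statements start on A3, D4, G4, moving up a 4th each time.
Continuing the starts: C5 → F5.
From F5 the exact shape gives F5 C5 Bb4 C5.

F5 C5 Bb4 C5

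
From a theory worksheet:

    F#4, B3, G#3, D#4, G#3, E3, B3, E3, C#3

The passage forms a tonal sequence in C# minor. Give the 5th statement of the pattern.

Taking 3-note groups, the heads are F#4, D#4, B3: the pattern moves down a 3rd.
Extending down a 3rd: G#3 → E3.
So cell 5 is E3 A2 F#2.

E3 A2 F#2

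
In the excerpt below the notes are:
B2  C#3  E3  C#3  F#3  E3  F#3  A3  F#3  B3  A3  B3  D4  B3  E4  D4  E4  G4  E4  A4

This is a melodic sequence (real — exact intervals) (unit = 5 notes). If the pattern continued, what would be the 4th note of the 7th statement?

Grouping in 5s, the 4th note of each cell is C#3, F#3, B3, E4.
Extending up a 4th: A4 → D5 → G5.

G5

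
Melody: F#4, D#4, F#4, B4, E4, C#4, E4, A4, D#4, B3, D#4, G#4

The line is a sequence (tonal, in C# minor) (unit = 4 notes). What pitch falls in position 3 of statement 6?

With 4-note cells, note 3 of each statement runs F#4, E4, D#4.
Each moves down a 2nd. Continuing: C#4 → B3 → A3.

A3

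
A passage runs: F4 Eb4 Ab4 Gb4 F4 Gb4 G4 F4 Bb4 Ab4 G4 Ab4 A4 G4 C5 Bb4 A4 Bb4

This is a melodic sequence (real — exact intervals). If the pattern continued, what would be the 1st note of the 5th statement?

With 6-note cells, note 1 of each statement runs F4, G4, A4.
Each moves up a 2nd. Continuing: B4 → C#5.

C#5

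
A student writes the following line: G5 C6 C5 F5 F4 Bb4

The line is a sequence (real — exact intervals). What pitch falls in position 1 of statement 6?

The unit is 2 notes. Position-1 pitches of the 3 shown cells: G5, C5, F4.
Each moves down a 5th. Continuing: Bb3 → Eb3 → Ab2.

Ab2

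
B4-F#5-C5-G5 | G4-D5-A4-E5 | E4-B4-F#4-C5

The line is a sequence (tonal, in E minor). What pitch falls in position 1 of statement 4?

C4

The unit is 4 notes. Position-1 pitches of the 3 shown cells: B4, G4, E4.
Each moves down a 3rd; the next is C4.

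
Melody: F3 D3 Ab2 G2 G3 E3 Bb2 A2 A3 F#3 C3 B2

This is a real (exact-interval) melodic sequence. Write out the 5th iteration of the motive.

With a 4-note motive the entries are F3, G3, A3, each up a 2nd from the previous.
Extending up a 2nd: B3 → C#4.
Statement 5 starts on C#4 and keeps the same exact contour: C#4 A#3 E3 D#3.

C#4 A#3 E3 D#3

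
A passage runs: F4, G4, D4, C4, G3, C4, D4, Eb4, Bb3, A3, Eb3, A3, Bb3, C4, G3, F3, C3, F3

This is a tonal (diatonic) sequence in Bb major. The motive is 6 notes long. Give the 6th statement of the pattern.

C3 D3 A2 G2 D2 G2

Taking 6-note groups, the heads are F4, D4, Bb3: the pattern moves down a 3rd.
Extending down a 3rd: G3 → Eb3 → C3.
From C3 the diatonic shape gives C3 D3 A2 G2 D2 G2.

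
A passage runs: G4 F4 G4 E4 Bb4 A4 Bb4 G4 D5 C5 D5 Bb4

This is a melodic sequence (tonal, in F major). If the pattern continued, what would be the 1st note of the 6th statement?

C6

The unit is 4 notes. Position-1 pitches of the 3 shown cells: G4, Bb4, D5.
Carrying that up a 3rd forward: F5 → A5 → C6.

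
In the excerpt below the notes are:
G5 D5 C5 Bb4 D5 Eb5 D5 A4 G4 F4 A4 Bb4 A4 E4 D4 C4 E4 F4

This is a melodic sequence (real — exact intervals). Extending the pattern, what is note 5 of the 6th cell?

C#3

With 6-note cells, note 5 of each statement runs D5, A4, E4.
Extending down a 4th: B3 → F#3 → C#3.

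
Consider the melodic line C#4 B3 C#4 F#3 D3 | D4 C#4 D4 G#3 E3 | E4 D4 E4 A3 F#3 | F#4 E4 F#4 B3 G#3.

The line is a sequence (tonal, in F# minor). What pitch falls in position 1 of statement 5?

G#4

Grouping in 5s, the 1st note of each cell is C#4, D4, E4, F#4.
From F#4, up a 2nd gives G#4.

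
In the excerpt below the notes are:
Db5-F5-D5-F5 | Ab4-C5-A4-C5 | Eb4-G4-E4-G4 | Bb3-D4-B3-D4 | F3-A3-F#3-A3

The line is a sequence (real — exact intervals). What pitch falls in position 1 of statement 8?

With 4-note cells, note 1 of each statement runs Db5, Ab4, Eb4, Bb3, F3.
Carrying that down a 4th forward: C3 → G2 → D2.

D2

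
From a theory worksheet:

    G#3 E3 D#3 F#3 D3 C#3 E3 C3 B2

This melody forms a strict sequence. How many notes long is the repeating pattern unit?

9 notes total. Splitting into 3 groups of 3:
G#3 E3 D#3 | F#3 D3 C#3 | E3 C3 B2
That's a consistent down a 2nd shift per cell, and no other grouping gives one.

3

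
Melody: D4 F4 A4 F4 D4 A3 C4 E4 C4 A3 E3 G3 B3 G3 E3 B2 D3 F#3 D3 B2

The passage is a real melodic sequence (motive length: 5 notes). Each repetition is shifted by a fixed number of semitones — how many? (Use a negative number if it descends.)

-5

With a 5-note motive the entries are D4, A3, E3, B2, each down a 4th from the previous.
D4 to A3 spans -5 semitones.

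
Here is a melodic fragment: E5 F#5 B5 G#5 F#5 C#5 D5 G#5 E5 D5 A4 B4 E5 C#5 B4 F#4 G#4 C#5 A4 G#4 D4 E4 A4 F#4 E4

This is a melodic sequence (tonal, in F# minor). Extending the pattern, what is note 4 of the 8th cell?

G#3

Grouping in 5s, the 4th note of each cell is G#5, E5, C#5, A4, F#4.
Extending down a 3rd: D4 → B3 → G#3.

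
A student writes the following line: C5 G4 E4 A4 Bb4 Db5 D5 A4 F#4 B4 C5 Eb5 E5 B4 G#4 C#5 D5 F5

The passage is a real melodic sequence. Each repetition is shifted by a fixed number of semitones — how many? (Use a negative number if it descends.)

2

Taking 6-note groups, the heads are C5, D5, E5: the pattern moves up a 2nd.
C5→D5 is 74 − 72 = 2 semitones.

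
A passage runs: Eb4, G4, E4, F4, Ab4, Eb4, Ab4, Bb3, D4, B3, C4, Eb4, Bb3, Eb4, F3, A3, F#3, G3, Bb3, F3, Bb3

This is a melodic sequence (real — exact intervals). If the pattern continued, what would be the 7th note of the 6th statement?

G2

Grouping in 7s, the 7th note of each cell is Ab4, Eb4, Bb3.
Carrying that down a 4th forward: F3 → C3 → G2.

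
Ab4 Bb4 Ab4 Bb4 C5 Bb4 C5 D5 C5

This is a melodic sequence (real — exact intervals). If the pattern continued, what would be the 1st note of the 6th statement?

F#5

Grouping in 3s, the 1st note of each cell is Ab4, Bb4, C5.
Carrying that up a 2nd forward: D5 → E5 → F#5.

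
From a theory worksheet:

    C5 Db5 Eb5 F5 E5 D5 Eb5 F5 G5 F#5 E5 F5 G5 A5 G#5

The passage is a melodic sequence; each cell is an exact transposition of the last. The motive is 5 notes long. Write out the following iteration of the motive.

The 5-note cells begin on C5, D5, E5 — each up a 2nd from the last.
Statement 4 starts on F#5 and keeps the same exact contour: F#5 G5 A5 B5 A#5.

F#5 G5 A5 B5 A#5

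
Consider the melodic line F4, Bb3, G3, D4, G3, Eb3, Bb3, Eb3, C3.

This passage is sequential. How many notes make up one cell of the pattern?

There are 9 notes; a 3-note unit gives 3 cells:
F4 Bb3 G3 | D4 G3 Eb3 | Bb3 Eb3 C3
Each cell is the previous one down a 3rd — so the unit is 3 notes.

3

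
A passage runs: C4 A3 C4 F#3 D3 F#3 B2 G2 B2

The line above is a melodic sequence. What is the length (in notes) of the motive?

3

9 notes total. Splitting into 3 groups of 3:
C4 A3 C4 | F#3 D3 F#3 | B2 G2 B2
Every group is a transposition down a 5th of the one before; no shorter unit works.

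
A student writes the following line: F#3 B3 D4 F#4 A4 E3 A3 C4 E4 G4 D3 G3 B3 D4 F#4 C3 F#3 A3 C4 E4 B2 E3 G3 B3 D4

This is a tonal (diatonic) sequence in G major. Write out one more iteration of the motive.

A2 D3 F#3 A3 C4

Taking 5-note groups, the heads are F#3, E3, D3, C3, B2: the pattern moves down a 2nd.
From A2 the diatonic shape gives A2 D3 F#3 A3 C4.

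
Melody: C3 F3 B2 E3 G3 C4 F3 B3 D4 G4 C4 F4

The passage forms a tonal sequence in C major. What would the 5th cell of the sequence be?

Unit = 4 notes; the statements start on C3, G3, D4, moving up a 5th each time.
Extending up a 5th: A4 → E5.
From E5 the diatonic shape gives E5 A5 D5 G5.

E5 A5 D5 G5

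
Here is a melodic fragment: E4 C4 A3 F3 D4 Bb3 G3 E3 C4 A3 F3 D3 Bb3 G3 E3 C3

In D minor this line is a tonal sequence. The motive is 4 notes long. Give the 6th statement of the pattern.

G3 E3 C3 A2

With a 4-note motive the entries are E4, D4, C4, Bb3, each down a 2nd from the previous.
Continuing the starts: A3 → G3.
Statement 6 starts on G3 and keeps the same diatonic contour: G3 E3 C3 A2.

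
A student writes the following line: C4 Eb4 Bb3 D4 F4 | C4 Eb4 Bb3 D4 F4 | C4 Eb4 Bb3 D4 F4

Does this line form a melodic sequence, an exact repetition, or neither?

Each 5-note cell is identical (C4 Eb4 Bb3 D4 F4), restated at the same pitch.

repetition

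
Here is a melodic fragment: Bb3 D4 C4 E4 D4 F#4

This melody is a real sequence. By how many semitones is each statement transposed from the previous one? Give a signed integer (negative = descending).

Unit = 2 notes; the statements start on Bb3, C4, D4, moving up a 2nd each time.
Bb3→C4 is 60 − 58 = 2 semitones.

2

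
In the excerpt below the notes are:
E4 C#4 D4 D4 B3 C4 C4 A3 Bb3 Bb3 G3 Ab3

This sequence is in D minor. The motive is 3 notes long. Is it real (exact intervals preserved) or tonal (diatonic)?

Each cell has the same semitone pattern (-3, 1) — intervals are preserved exactly.
And C#4 lies outside D minor, so the sequence is real rather than tonal.

real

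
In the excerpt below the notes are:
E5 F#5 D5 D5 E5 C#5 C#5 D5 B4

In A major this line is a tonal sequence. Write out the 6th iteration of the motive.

G#4 A4 F#4

With a 3-note motive the entries are E5, D5, C#5, each down a 2nd from the previous.
Continuing the starts: B4 → A4 → G#4.
Statement 6 starts on G#4 and keeps the same diatonic contour: G#4 A4 F#4.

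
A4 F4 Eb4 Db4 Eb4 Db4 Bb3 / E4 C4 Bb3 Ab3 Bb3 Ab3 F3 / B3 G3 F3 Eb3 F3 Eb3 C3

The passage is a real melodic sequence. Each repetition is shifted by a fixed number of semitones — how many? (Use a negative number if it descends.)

Taking 7-note groups, the heads are A4, E4, B3: the pattern moves down a 4th.
Counting half-steps from A4 to E4: -5.

-5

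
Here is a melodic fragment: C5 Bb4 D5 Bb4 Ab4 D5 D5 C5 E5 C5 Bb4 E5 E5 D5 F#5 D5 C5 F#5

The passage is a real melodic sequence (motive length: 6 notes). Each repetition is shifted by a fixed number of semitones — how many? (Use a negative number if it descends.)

With a 6-note motive the entries are C5, D5, E5, each up a 2nd from the previous.
Counting half-steps from C5 to D5: 2.

2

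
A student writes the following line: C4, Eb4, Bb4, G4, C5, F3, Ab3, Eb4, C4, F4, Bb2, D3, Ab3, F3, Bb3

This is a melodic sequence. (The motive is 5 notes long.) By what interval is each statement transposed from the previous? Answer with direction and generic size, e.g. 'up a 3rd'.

Unit = 5 notes; the statements start on C4, F3, Bb2, moving down a 5th each time.
C4 to F3 is down a 5th.

down a 5th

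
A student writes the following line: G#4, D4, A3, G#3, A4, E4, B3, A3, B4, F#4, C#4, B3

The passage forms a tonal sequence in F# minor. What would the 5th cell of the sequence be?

D5 A4 E4 D4

With a 4-note motive the entries are G#4, A4, B4, each up a 2nd from the previous.
Extending up a 2nd: C#5 → D5.
So cell 5 is D5 A4 E4 D4.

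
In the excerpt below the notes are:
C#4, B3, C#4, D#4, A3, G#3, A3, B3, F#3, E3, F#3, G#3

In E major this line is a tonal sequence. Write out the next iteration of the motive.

Taking 4-note groups, the heads are C#4, A3, F#3: the pattern moves down a 3rd.
Statement 4 starts on D#3 and keeps the same diatonic contour: D#3 C#3 D#3 E3.

D#3 C#3 D#3 E3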